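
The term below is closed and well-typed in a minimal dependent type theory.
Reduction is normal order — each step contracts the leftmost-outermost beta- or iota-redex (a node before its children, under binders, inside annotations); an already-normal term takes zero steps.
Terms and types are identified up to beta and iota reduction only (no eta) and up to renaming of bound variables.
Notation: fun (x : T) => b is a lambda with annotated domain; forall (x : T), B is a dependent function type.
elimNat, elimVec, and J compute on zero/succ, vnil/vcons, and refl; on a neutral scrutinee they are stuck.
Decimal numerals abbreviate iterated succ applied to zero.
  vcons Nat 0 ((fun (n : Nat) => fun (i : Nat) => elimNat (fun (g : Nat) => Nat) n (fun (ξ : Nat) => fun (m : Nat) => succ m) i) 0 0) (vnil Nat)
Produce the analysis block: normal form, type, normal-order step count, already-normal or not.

normal form:
  vcons Nat 0 0 (vnil Nat)
the term's type:
  Vec Nat 1
steps to reach normal form (normal order): 3
started in normal form: no
first redex: a beta-redex


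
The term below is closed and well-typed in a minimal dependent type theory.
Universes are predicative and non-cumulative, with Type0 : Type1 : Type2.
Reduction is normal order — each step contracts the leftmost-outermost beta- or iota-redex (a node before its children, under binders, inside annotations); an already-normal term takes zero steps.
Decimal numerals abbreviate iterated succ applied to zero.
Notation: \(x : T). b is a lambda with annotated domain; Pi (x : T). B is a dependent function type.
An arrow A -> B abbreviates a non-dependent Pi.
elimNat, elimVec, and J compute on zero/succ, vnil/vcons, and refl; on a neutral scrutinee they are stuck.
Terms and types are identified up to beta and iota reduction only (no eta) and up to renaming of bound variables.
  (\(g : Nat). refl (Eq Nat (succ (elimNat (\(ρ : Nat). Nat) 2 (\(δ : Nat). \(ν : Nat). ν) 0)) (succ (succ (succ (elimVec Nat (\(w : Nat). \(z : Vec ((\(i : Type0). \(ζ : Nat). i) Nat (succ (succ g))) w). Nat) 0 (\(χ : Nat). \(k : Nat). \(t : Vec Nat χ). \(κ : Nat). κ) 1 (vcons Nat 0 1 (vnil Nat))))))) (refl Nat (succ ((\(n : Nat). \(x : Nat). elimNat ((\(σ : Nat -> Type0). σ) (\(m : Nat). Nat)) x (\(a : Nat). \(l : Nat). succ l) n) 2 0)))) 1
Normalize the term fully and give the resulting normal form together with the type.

reduced normal form:
  refl (Eq Nat 3 3) (refl Nat 3)
the term's type:
  Eq (Eq Nat 3 3) (refl Nat 3) (refl Nat 3)
observation: the first redex contracted is a beta-redex; the normal form is reached in 17 normal-order steps.


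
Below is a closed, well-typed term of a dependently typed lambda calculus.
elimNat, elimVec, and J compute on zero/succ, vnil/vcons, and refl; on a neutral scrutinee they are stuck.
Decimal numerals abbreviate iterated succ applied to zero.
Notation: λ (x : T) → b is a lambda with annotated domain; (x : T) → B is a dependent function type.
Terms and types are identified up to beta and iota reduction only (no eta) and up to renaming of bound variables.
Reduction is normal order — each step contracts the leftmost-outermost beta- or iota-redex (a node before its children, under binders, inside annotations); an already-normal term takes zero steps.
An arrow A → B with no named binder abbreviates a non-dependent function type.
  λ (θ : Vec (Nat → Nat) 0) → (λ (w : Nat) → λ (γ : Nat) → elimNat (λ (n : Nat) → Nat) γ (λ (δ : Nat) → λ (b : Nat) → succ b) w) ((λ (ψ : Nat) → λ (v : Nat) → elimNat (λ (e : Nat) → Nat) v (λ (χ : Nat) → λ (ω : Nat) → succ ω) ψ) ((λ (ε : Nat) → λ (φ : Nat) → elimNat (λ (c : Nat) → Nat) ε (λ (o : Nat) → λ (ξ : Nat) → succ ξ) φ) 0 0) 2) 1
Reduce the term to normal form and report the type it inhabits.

resulting normal form:
  λ (θ : Vec (Nat → Nat) 0) → 3
type:
  Vec (Nat → Nat) 0 → Nat
observation: 15 normal-order steps normalize the term, beginning with a beta-redex.


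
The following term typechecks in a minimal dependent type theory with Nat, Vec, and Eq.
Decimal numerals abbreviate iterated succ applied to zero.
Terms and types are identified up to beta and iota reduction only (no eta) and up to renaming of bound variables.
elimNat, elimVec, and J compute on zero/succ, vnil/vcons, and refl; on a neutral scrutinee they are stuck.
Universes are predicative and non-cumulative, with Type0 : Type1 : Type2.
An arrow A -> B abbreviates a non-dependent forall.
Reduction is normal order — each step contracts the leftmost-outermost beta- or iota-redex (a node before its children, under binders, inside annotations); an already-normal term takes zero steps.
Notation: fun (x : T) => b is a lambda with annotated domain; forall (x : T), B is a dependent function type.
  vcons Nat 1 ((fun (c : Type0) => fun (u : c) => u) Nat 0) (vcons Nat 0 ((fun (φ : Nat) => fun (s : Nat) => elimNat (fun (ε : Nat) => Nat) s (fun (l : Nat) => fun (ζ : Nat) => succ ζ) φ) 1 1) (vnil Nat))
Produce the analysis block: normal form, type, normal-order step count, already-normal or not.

normal form:
  vcons Nat 1 0 (vcons Nat 0 2 (vnil Nat))
the term's type:
  Vec Nat 2
normal-order step count: 8
started in normal form: no
first contracted redex: a beta-redex


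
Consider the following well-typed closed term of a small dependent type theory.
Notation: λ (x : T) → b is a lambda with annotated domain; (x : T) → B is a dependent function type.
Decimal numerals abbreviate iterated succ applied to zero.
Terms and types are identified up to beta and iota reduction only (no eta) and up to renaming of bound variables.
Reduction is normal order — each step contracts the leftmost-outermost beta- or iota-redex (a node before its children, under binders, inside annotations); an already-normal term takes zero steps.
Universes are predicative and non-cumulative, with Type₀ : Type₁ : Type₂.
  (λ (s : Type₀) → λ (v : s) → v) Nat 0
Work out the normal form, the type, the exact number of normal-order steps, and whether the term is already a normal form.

normal form:
  0
the term's type:
  Nat
normal-order step count: 2
started in normal form: no
first contracted redex: a beta-redex


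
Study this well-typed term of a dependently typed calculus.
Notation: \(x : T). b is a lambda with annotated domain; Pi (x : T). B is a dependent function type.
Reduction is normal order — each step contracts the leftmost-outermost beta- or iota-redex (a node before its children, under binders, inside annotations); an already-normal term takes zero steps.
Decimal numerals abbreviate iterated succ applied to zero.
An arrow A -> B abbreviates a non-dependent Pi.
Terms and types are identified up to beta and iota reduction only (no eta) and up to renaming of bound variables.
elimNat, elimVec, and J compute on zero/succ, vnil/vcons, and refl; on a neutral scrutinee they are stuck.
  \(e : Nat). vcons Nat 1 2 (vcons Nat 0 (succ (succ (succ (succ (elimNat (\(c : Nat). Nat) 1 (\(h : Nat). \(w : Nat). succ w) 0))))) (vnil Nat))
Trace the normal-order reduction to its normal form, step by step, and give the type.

reduction (normal order):
  \(e : Nat). vcons Nat 1 2 (vcons Nat 0 (succ (succ (succ (succ (elimNat (\(c : Nat). Nat) 1 (\(h : Nat). \(w : Nat). succ w) 0))))) (vnil Nat))
  ~> \(e : Nat). vcons Nat 1 2 (vcons Nat 0 5 (vnil Nat))
type:
  Nat -> Vec Nat 2


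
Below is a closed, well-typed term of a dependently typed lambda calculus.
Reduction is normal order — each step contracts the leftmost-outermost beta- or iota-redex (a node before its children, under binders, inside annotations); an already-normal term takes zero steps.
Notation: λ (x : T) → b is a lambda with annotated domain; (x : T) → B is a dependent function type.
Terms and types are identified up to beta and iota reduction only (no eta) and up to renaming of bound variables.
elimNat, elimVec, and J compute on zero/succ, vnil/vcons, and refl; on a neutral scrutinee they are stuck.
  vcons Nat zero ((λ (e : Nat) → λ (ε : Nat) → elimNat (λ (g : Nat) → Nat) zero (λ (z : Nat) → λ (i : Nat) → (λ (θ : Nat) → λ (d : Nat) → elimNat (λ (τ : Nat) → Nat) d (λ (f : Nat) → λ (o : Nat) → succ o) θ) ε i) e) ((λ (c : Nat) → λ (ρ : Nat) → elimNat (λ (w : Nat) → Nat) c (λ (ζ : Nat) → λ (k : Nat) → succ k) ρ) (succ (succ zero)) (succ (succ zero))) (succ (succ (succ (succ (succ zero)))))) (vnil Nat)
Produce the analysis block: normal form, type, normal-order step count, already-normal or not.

resulting normal form:
  vcons Nat zero (succ (succ (succ (succ (succ (succ (succ (succ (succ (succ (succ (succ (succ (succ (succ (succ (succ (succ (succ (succ zero)))))))))))))))))))) (vnil Nat)
the term's type:
  Vec Nat (succ zero)
reduction steps (normal order): 42
started in normal form: no
first redex: a beta-redex


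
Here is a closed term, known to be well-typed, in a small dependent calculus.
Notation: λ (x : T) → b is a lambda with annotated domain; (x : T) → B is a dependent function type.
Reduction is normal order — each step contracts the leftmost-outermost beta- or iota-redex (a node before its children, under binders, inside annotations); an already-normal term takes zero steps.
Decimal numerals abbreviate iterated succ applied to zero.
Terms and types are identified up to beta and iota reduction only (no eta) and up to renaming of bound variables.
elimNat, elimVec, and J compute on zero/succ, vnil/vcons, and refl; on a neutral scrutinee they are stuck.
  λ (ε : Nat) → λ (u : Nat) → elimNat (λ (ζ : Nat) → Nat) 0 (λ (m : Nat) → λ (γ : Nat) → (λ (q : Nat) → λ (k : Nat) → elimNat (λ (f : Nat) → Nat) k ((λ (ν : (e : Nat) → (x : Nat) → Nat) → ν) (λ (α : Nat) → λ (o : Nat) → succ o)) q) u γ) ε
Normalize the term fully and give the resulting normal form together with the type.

normal form:
  λ (ε : Nat) → λ (u : Nat) → elimNat (λ (ζ : Nat) → Nat) 0 (λ (m : Nat) → λ (γ : Nat) → elimNat (λ (q : Nat) → Nat) γ (λ (k : Nat) → λ (f : Nat) → succ f) u) ε
the term's type:
  (ε : Nat) → (u : Nat) → Nat
observation: the term reaches its normal form after 3 normal-order steps.


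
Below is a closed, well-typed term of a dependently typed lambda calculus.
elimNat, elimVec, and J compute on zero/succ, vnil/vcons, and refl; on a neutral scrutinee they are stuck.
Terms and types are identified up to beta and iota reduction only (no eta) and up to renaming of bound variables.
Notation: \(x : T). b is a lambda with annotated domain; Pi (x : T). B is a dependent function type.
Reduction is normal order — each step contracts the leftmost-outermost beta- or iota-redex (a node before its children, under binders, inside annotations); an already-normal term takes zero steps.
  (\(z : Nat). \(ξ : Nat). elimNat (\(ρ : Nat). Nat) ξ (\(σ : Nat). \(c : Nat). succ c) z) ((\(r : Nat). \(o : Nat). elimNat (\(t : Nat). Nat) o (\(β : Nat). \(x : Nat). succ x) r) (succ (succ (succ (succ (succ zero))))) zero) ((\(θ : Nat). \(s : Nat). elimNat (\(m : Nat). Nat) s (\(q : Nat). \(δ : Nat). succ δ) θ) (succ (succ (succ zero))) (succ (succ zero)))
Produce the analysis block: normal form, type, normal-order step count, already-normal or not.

reduced normal form:
  succ (succ (succ (succ (succ (succ (succ (succ (succ (succ zero)))))))))
type:
  Nat
steps to reach normal form (normal order): 48
already normal: no
first contracted redex: a beta-redex


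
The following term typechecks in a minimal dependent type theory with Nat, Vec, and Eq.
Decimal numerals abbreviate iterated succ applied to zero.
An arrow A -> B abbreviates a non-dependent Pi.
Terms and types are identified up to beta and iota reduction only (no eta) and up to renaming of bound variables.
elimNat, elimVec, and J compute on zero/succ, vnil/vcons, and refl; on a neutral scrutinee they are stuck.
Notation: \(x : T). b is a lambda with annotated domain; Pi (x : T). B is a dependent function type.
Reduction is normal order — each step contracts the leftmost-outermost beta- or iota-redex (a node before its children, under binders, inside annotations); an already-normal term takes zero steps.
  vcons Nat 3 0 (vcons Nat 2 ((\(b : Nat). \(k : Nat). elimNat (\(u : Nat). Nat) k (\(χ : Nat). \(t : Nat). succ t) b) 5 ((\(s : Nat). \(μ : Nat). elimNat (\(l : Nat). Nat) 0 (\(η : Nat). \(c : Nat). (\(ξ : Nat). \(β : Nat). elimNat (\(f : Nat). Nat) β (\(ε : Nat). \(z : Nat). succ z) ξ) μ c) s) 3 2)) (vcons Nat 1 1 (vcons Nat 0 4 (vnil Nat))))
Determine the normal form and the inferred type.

reduced normal form:
  vcons Nat 3 0 (vcons Nat 2 11 (vcons Nat 1 1 (vcons Nat 0 4 (vnil Nat))))
inferred type:
  Vec Nat 4


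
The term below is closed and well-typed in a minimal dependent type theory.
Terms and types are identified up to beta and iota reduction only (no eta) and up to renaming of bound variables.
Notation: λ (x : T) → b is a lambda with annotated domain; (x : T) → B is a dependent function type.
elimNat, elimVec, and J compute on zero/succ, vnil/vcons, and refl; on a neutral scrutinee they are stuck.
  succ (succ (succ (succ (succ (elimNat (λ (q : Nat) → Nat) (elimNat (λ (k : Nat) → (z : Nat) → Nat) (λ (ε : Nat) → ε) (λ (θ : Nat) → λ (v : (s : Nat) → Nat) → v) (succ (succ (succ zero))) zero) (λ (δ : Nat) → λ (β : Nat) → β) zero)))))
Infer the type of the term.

type:
  Nat


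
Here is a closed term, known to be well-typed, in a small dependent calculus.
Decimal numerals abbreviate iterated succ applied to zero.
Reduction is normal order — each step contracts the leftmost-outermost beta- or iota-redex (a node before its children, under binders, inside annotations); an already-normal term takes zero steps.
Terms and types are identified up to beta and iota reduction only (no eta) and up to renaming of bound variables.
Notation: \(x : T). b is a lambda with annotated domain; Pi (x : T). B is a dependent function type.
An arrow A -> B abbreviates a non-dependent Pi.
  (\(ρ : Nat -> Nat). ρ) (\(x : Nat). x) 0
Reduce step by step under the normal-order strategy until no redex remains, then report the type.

normal-order reduction sequence:
  (\(ρ : Nat -> Nat). ρ) (\(x : Nat). x) 0
  ~> (\(ρ : Nat). ρ) 0
  ~> 0
inferred type:
  Nat


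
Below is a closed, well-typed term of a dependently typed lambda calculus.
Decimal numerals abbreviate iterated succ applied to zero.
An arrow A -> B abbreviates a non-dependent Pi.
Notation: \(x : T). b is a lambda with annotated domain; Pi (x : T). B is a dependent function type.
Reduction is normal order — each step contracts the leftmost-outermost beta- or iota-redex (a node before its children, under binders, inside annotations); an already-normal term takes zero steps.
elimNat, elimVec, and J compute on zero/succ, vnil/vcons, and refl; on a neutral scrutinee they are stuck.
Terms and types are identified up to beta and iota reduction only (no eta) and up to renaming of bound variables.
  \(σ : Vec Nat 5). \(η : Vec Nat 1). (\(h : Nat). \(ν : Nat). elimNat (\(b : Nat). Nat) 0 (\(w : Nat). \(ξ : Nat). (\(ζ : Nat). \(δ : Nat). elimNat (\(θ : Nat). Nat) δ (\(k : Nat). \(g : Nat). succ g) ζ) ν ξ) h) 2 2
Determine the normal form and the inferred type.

reduced normal form:
  \(σ : Vec Nat 5). \(η : Vec Nat 1). 4
the term's type:
  Vec Nat 5 -> Vec Nat 1 -> Nat
observation: the first redex contracted is a beta-redex; the normal form is reached in 27 normal-order steps.


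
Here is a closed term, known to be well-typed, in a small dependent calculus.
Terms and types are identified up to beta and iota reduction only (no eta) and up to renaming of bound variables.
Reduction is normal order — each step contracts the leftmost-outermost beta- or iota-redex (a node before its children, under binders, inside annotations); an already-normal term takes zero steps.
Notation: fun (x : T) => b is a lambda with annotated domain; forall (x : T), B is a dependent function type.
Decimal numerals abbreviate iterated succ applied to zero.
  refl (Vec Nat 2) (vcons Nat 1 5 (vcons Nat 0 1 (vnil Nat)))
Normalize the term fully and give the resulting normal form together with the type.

resulting normal form:
  refl (Vec Nat 2) (vcons Nat 1 5 (vcons Nat 0 1 (vnil Nat)))
type:
  Eq (Vec Nat 2) (vcons Nat 1 5 (vcons Nat 0 1 (vnil Nat))) (vcons Nat 1 5 (vcons Nat 0 1 (vnil Nat)))
observation: no redex remains anywhere in the term; it is its own normal form.


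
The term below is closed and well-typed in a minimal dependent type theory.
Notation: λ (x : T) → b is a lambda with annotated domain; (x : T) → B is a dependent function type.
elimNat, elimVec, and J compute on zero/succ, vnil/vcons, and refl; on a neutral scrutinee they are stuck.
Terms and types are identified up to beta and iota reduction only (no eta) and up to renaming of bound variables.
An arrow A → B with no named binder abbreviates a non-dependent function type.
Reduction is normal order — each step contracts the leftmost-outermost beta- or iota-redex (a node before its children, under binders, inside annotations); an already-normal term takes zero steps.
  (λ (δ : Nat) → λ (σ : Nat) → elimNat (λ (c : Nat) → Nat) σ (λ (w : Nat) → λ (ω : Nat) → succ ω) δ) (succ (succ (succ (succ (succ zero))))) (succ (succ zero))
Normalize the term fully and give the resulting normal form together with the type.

reduced normal form:
  succ (succ (succ (succ (succ (succ (succ zero))))))
the term's type:
  Nat
observation: contracting a beta-redex first, the term normalizes in 18 steps.


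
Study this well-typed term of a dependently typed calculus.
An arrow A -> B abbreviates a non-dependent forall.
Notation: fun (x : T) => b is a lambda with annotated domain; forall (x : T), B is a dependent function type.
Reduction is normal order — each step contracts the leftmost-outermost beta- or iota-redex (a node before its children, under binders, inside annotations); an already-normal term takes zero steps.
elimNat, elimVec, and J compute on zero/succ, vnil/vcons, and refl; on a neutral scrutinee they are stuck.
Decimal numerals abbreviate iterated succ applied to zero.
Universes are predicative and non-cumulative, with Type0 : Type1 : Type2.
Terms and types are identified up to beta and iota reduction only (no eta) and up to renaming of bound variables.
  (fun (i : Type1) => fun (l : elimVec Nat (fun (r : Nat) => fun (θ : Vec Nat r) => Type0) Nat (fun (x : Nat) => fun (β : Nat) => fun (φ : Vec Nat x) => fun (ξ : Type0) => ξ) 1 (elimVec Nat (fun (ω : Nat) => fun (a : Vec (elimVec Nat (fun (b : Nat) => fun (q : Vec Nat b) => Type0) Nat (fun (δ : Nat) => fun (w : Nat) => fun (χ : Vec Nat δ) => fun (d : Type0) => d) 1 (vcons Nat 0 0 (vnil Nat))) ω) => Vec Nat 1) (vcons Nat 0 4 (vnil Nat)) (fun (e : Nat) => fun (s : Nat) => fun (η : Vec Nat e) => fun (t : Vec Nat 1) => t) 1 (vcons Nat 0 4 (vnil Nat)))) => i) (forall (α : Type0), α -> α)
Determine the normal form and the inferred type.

resulting normal form:
  fun (i : Nat) => forall (l : Type0), l -> l
the term's type:
  Nat -> Type1


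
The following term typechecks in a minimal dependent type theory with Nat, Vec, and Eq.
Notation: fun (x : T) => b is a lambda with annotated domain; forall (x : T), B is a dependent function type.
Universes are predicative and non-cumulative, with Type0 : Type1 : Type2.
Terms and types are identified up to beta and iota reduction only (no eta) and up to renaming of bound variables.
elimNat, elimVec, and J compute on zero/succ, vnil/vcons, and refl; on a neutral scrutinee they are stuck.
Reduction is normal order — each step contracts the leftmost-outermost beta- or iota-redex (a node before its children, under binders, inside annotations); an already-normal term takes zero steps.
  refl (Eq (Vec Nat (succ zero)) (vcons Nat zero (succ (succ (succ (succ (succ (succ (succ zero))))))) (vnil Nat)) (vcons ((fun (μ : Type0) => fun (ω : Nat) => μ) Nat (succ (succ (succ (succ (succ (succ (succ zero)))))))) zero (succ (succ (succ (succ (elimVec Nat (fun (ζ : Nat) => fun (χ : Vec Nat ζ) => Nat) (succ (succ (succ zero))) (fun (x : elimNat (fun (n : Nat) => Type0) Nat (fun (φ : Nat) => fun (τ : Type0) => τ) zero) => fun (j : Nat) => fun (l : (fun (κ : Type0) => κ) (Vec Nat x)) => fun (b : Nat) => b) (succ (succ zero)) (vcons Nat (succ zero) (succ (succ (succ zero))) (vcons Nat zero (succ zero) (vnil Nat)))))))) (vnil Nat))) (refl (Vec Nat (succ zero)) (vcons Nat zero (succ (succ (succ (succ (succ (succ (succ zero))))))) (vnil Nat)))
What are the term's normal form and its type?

normal form:
  refl (Eq (Vec Nat (succ zero)) (vcons Nat zero (succ (succ (succ (succ (succ (succ (succ zero))))))) (vnil Nat)) (vcons Nat zero (succ (succ (succ (succ (succ (succ (succ zero))))))) (vnil Nat))) (refl (Vec Nat (succ zero)) (vcons Nat zero (succ (succ (succ (succ (succ (succ (succ zero))))))) (vnil Nat)))
inferred type:
  Eq (Eq (Vec Nat (succ zero)) (vcons Nat zero (succ (succ (succ (succ (succ (succ (succ zero))))))) (vnil Nat)) (vcons Nat zero (succ (succ (succ (succ (succ (succ (succ zero))))))) (vnil Nat))) (refl (Vec Nat (succ zero)) (vcons Nat zero (succ (succ (succ (succ (succ (succ (succ zero))))))) (vnil Nat))) (refl (Vec Nat (succ zero)) (vcons Nat zero (succ (succ (succ (succ (succ (succ (succ zero))))))) (vnil Nat)))


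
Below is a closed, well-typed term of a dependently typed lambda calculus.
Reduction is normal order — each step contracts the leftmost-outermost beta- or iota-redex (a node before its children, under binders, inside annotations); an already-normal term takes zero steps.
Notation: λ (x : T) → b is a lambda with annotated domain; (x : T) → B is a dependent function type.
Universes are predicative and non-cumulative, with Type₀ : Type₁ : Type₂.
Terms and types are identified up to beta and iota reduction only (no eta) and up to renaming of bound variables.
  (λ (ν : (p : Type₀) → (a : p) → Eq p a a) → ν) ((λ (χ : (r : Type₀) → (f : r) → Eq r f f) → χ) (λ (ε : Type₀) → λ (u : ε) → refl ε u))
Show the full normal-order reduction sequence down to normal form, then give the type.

reduction (normal order):
  (λ (ν : (p : Type₀) → (a : p) → Eq p a a) → ν) ((λ (χ : (r : Type₀) → (f : r) → Eq r f f) → χ) (λ (ε : Type₀) → λ (u : ε) → refl ε u))
  ~> (λ (ν : (p : Type₀) → (a : p) → Eq p a a) → ν) (λ (χ : Type₀) → λ (r : χ) → refl χ r)
  ~> λ (ν : Type₀) → λ (p : ν) → refl ν p
the term's type:
  (ν : Type₀) → (p : ν) → Eq ν p p


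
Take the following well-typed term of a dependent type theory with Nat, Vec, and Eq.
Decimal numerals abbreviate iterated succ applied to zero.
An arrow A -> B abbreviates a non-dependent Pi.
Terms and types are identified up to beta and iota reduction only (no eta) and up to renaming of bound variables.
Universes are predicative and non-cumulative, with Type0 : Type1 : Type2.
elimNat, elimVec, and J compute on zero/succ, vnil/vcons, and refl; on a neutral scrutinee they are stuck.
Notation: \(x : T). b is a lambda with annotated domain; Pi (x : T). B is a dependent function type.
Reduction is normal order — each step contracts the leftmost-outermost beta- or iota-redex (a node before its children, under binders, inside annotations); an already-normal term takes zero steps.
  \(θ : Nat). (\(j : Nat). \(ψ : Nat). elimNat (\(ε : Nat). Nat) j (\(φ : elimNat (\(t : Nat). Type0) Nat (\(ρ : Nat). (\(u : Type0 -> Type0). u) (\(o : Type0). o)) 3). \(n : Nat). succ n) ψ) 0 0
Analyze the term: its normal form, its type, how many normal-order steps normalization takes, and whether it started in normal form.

reduced normal form:
  \(θ : Nat). 0
inferred type:
  Nat -> Nat
normal-order step count: 3
term was already normal: no
first redex: a beta-redex


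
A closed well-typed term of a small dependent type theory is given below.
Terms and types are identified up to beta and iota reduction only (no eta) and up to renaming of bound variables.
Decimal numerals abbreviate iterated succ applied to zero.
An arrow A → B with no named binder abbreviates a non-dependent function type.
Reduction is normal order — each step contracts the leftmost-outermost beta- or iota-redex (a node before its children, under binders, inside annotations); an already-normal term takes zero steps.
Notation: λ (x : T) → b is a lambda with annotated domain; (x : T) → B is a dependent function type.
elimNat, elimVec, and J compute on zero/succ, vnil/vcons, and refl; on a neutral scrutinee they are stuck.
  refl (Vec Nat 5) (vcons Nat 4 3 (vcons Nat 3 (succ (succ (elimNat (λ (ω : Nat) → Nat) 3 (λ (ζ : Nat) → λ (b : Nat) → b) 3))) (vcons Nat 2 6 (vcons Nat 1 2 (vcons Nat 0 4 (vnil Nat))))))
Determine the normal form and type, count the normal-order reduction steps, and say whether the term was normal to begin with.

normal form:
  refl (Vec Nat 5) (vcons Nat 4 3 (vcons Nat 3 5 (vcons Nat 2 6 (vcons Nat 1 2 (vcons Nat 0 4 (vnil Nat))))))
inferred type:
  Eq (Vec Nat 5) (vcons Nat 4 3 (vcons Nat 3 5 (vcons Nat 2 6 (vcons Nat 1 2 (vcons Nat 0 4 (vnil Nat)))))) (vcons Nat 4 3 (vcons Nat 3 5 (vcons Nat 2 6 (vcons Nat 1 2 (vcons Nat 0 4 (vnil Nat))))))
reduction steps (normal order): 10
term was already normal: no
first contracted redex: an elimNat iota-redex


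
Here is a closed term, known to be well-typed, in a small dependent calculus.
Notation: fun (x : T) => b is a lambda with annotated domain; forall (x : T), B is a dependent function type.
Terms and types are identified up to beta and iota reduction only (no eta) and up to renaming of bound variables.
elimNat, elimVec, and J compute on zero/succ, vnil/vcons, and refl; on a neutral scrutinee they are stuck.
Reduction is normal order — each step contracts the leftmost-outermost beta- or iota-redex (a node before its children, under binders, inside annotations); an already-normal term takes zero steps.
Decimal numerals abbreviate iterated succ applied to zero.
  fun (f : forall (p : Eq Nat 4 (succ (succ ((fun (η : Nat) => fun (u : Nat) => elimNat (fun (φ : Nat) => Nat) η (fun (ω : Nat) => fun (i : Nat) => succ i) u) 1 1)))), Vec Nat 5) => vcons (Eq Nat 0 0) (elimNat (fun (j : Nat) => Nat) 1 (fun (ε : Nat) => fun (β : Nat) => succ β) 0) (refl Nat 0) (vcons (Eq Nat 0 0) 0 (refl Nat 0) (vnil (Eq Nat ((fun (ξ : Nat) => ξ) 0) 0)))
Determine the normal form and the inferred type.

reduced normal form:
  fun (f : forall (p : Eq Nat 4 4), Vec Nat 5) => vcons (Eq Nat 0 0) 1 (refl Nat 0) (vcons (Eq Nat 0 0) 0 (refl Nat 0) (vnil (Eq Nat 0 0)))
type:
  forall (f : forall (p : Eq Nat 4 4), Vec Nat 5), Vec (Eq Nat 0 0) 2


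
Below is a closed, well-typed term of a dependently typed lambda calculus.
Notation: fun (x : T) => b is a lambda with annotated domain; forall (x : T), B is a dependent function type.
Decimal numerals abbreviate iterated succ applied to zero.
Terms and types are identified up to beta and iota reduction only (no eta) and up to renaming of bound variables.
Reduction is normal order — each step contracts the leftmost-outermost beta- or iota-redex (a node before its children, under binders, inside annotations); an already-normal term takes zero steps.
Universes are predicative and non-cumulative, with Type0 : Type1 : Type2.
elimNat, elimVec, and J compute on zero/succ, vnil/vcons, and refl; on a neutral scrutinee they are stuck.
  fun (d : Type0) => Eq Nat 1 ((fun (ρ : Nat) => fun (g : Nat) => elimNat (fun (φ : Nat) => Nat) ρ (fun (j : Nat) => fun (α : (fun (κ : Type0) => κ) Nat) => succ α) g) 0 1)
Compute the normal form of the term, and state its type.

normal form:
  fun (d : Type0) => Eq Nat 1 1
type:
  forall (d : Type0), Type0
observation: the leftmost-outermost redex is a beta-redex, and normalization takes 6 steps.


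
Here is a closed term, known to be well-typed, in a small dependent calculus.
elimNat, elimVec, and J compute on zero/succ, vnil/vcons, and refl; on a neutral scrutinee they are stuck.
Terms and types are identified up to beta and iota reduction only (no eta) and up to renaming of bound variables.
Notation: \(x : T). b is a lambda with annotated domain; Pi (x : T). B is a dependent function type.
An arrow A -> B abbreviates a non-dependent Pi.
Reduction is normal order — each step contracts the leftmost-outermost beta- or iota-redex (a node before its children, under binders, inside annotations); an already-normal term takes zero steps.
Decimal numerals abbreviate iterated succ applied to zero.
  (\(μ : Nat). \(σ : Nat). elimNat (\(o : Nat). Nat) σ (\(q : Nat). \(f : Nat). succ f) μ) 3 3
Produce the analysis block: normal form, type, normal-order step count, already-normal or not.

resulting normal form:
  6
the term's type:
  Nat
steps to reach normal form (normal order): 12
already normal: no
first contracted redex: a beta-redex


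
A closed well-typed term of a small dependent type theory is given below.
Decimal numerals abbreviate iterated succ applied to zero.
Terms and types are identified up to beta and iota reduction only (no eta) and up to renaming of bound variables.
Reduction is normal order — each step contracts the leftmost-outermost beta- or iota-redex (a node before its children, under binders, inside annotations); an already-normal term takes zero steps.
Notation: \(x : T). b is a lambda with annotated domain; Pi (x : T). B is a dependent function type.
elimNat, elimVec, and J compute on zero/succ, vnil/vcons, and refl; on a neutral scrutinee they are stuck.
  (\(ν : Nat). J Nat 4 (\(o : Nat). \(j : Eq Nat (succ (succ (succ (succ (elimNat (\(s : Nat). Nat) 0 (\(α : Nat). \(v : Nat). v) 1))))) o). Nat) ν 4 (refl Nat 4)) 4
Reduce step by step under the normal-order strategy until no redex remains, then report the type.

normal-order reduction sequence:
  (\(ν : Nat). J Nat 4 (\(o : Nat). \(j : Eq Nat (succ (succ (succ (succ (elimNat (\(s : Nat). Nat) 0 (\(α : Nat). \(v : Nat). v) 1))))) o). Nat) ν 4 (refl Nat 4)) 4
  ~> J Nat 4 (\(ν : Nat). \(o : Eq Nat (succ (succ (succ (succ (elimNat (\(j : Nat). Nat) 0 (\(s : Nat). \(α : Nat). α) 1))))) ν). Nat) 4 4 (refl Nat 4)
  ~> 4
inferred type:
  Nat


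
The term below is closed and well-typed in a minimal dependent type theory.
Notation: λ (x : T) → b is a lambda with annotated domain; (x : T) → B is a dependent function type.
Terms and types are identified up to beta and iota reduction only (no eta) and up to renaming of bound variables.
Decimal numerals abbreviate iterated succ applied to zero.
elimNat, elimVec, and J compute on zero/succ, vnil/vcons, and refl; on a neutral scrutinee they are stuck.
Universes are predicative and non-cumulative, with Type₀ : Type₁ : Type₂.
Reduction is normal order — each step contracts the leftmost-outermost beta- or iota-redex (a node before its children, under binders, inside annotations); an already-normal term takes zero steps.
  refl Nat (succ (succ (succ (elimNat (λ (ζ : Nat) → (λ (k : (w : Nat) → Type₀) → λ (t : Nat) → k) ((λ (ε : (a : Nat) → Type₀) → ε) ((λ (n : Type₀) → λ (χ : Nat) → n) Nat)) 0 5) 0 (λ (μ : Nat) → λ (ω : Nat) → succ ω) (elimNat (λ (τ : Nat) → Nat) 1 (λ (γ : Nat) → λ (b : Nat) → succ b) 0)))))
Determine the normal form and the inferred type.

reduced normal form:
  refl Nat 4
the term's type:
  Eq Nat 4 4


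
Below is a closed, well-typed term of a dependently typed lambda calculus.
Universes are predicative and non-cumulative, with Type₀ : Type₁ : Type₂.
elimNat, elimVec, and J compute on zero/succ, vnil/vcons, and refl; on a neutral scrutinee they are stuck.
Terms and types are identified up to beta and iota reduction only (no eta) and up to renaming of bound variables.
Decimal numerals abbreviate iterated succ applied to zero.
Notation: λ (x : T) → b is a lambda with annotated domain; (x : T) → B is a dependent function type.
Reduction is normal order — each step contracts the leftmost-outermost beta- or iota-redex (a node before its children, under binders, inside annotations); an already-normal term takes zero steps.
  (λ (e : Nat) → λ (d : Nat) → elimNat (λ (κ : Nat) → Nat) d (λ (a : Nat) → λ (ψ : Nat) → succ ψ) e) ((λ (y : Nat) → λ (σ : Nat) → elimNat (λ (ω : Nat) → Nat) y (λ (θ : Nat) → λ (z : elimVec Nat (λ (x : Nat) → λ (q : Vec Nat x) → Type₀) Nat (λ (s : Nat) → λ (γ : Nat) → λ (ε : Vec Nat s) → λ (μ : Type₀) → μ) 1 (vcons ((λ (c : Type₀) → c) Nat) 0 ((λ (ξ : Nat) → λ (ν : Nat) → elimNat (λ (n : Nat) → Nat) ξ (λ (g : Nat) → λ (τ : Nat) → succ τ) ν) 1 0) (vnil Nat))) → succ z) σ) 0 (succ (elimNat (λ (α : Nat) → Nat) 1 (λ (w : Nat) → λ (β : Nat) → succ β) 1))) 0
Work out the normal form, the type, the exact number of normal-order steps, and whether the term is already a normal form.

reduced normal form:
  3
the term's type:
  Nat
reduction steps (normal order): 34
term was already normal: no
first redex: a beta-redex


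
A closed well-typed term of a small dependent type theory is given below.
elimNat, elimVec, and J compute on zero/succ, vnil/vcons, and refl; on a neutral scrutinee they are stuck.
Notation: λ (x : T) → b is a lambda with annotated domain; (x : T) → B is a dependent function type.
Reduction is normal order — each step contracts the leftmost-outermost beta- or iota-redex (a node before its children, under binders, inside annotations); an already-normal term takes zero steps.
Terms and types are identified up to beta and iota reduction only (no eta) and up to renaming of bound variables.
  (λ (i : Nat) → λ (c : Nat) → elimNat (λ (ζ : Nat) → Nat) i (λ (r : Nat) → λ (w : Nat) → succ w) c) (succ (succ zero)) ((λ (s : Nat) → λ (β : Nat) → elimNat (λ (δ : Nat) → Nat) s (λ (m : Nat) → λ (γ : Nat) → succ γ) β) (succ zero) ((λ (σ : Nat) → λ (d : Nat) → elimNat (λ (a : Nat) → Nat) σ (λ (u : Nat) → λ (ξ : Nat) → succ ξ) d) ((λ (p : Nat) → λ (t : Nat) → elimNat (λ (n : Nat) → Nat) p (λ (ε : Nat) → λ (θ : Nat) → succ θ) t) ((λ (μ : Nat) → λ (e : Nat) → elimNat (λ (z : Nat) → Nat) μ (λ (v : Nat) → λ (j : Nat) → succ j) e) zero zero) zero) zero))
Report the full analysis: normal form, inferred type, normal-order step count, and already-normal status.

reduced normal form:
  succ (succ (succ zero))
type:
  Nat
reduction steps (normal order): 18
already normal: no
first redex: a beta-redex


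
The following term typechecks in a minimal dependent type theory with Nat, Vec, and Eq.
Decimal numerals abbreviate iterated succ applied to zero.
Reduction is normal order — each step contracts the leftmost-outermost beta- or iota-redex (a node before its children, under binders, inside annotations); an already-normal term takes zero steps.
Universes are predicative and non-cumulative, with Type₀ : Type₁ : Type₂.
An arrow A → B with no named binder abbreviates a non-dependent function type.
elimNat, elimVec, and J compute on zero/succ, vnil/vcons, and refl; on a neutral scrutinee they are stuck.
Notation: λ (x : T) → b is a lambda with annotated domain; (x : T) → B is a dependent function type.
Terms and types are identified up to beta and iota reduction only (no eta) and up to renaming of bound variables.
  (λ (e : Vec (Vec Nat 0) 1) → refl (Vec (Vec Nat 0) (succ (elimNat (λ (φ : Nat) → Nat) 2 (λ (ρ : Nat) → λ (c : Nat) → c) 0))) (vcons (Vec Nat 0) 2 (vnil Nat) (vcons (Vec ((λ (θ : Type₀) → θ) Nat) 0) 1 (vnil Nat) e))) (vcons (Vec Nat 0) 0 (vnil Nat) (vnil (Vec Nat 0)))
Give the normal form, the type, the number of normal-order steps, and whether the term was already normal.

normal form:
  refl (Vec (Vec Nat 0) 3) (vcons (Vec Nat 0) 2 (vnil Nat) (vcons (Vec Nat 0) 1 (vnil Nat) (vcons (Vec Nat 0) 0 (vnil Nat) (vnil (Vec Nat 0)))))
type:
  Eq (Vec (Vec Nat 0) 3) (vcons (Vec Nat 0) 2 (vnil Nat) (vcons (Vec Nat 0) 1 (vnil Nat) (vcons (Vec Nat 0) 0 (vnil Nat) (vnil (Vec Nat 0))))) (vcons (Vec Nat 0) 2 (vnil Nat) (vcons (Vec Nat 0) 1 (vnil Nat) (vcons (Vec Nat 0) 0 (vnil Nat) (vnil (Vec Nat 0)))))
normal-order step count: 3
already normal: no
first redex: a beta-redex


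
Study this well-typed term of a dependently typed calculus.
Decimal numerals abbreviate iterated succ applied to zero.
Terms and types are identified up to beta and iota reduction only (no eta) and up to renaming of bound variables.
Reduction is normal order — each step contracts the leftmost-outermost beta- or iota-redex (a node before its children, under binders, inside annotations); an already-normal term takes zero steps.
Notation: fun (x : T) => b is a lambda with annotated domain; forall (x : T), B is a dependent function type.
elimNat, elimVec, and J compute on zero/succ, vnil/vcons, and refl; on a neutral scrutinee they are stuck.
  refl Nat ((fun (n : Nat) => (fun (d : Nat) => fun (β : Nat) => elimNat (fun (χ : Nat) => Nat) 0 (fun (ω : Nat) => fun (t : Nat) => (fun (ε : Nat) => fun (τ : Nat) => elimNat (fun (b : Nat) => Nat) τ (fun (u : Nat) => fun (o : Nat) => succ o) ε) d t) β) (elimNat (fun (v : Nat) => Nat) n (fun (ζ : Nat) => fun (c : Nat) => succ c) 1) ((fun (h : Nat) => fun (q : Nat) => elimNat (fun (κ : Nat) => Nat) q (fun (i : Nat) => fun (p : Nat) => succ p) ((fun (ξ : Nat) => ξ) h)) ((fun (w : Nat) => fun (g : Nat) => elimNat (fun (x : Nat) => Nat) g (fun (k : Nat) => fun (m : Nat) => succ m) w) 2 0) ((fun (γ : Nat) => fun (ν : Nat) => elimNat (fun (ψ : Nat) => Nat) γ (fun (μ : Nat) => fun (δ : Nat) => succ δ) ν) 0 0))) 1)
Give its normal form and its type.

normal form:
  refl Nat 4
the term's type:
  Eq Nat 4 4


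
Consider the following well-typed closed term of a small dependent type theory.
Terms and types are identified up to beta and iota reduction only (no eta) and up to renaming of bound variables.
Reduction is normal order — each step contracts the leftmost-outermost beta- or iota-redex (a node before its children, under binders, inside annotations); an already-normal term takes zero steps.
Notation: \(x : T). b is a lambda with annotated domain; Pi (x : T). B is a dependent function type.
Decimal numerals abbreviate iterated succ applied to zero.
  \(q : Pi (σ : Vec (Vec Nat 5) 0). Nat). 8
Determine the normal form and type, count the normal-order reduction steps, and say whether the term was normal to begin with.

normal form:
  \(q : Pi (σ : Vec (Vec Nat 5) 0). Nat). 8
type:
  Pi (q : Pi (σ : Vec (Vec Nat 5) 0). Nat). Nat
steps to reach normal form (normal order): 0
term was already normal: yes


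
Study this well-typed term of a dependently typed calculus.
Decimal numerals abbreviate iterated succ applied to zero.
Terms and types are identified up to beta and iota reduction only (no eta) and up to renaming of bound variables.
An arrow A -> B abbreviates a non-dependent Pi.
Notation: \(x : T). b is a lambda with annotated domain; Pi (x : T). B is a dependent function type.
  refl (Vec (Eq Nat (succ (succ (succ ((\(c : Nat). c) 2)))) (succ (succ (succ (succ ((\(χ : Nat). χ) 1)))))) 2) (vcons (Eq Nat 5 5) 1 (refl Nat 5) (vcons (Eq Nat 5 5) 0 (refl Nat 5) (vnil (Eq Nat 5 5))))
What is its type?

inferred type:
  Eq (Vec (Eq Nat 5 5) 2) (vcons (Eq Nat 5 5) 1 (refl Nat 5) (vcons (Eq Nat 5 5) 0 (refl Nat 5) (vnil (Eq Nat 5 5)))) (vcons (Eq Nat 5 5) 1 (refl Nat 5) (vcons (Eq Nat 5 5) 0 (refl Nat 5) (vnil (Eq Nat 5 5))))


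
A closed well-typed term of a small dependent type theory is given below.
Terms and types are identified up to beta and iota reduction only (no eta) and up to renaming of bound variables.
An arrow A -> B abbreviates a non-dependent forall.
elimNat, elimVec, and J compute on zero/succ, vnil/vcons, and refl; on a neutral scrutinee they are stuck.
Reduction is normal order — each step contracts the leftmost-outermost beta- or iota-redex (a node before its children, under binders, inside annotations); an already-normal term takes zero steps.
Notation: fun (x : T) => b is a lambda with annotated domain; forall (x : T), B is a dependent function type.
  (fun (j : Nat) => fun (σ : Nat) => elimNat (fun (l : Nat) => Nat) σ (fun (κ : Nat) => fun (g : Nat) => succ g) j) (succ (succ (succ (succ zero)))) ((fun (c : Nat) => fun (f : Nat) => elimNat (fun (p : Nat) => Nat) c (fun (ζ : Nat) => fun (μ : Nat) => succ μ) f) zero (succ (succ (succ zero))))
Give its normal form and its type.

normal form:
  succ (succ (succ (succ (succ (succ (succ zero))))))
the term's type:
  Nat
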